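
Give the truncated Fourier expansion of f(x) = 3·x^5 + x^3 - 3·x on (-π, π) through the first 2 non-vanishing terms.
(-118·π^2 + 6·π^4 + 702)·sin(x) + (-3·π^4 - 18 + 14·π^2)·sin(2·x)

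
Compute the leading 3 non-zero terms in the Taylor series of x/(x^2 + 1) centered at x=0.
x^5 - x^3 + x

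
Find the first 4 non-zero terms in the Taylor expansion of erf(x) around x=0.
-x^7/(21·√(π)) + x^5/(5·√(π)) - 2·x^3/(3·√(π)) + 2·x/√(π)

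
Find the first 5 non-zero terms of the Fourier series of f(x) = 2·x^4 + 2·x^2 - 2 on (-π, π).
(88 - 16·π^2)·cos(x) + (-4 + 4·π^2)·cos(2·x) + (8/27 - 16·π^2/9)·cos(3·x) + (1/8 + π^2)·cos(4·x) - 2 + 2·π^2/3 + 2·π^4/5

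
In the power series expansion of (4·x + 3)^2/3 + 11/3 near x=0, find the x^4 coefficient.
Expand to order 4: (4·x + 3)^2/3 + 11/3 = 16·x^2/3 + 8·x + 20/3 + O(x^5).
The coefficient of x^4 is 0.

Final answer: 0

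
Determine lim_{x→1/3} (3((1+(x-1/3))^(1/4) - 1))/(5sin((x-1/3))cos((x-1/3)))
Both numerator and denominator → 0 as x → 1/3; this is a 0/0 indeterminate form.
Expand each to leading order near x = 1/3: numerator ~ 3·(x - 1/3)/4, denominator ~ 5·(x - 1/3).
The limit of the ratio is 3/20.

Final answer: 3/20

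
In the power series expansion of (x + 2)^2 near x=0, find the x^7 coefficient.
Expand to order 7: (x + 2)^2 = x^2 + 4·x + 4 + O(x^8).
The coefficient of x^7 is 0.

Final answer: 0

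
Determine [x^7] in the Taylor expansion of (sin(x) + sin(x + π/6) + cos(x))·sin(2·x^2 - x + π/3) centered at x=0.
Expand to order 7: (sin(x) + sin(x + π/6) + cos(x))·sin(2·x^2 - x + π/3) = x^7·(-128·√(3)/315 - 8/15) + x^6·(-1/45 + 73·√(3)/45) + x^5·(-34·√(3)/15 - 2/3) + x^4·(1/6 - √(3)/6) + x^3·(1 + 5·√(3)/3) + x^2·(1 - √(3)) + √(3)·x/2 + 3·√(3)/4 + O(x^8).
The coefficient of x^7 is -128·√(3)/315 - 8/15.

Final answer: -128·√(3)/315 - 8/15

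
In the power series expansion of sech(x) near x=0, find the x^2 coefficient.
Expand to order 2: sech(x) = 1 - x^2/2 + O(x^3).
The coefficient of x^2 is -1/2.

Final answer: -1/2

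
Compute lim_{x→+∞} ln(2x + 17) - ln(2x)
This is an ∞ − ∞ indeterminate form.
Combine the logarithms: ln(2x+17) − ln(2x) = ln((2x+17)/(2x)) = ln(1 + 17/(2x)) → ln(1) = 0.
Limit = 0.

Final answer: 0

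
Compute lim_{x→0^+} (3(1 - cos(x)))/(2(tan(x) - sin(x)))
Both numerator and denominator → 0 as x → 0^+; this is a 0/0 indeterminate form.
Expand each to leading order near x = 0: numerator ~ 3·x^2/2, denominator ~ x^3.
The limit of the ratio is ∞.

Final answer: ∞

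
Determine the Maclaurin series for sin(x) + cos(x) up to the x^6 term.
-x^6/720 + x^5/120 + x^4/24 - x^3/6 - x^2/2 + x + 1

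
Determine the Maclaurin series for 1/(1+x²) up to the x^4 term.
x^4 - x^2 + 1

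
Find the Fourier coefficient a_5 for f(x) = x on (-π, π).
a_5 = (1/π) ∫_{-π}^{π} f(x)·cos(5x) dx.
Evaluate the integral (use parity and integration by parts as needed): a_5 = 0.

Final answer: 0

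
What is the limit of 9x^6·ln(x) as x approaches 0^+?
This is a 0·∞ indeterminate form at x → 0⁺.
Rewrite the product as 9·ln(x) / x^(-6) and apply L'Hôpital, or use the standard hierarchy x^(-6) ≫ |ln x| as x → 0⁺.
The indeterminate product → 0, so the limit = 0.

Final answer: 0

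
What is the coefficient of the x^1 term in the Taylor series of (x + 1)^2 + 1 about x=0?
Expand to order 1: (x + 1)^2 + 1 = 2·x + 2 + O(x^2).
The coefficient of x^1 is 2.

Final answer: 2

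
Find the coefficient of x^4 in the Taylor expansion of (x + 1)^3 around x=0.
Expand to order 4: (x + 1)^3 = x^3 + 3·x^2 + 3·x + 1 + O(x^5).
The coefficient of x^4 is 0.

Final answer: 0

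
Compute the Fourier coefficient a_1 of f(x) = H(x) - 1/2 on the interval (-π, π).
a_1 = (1/π) ∫_{-π}^{π} f(x)·cos(1x) dx.
Evaluate the integral (use parity and integration by parts as needed): a_1 = 0.

Final answer: 0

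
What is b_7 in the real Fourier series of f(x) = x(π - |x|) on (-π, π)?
b_7 = (1/π) ∫_{-π}^{π} f(x)·sin(7x) dx.
Evaluate the integral (use parity and integration by parts as needed): b_7 = 8/(343·π).

Final answer: 8/(343·π)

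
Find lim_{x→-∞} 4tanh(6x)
Evaluate the dominant behaviour as x → -∞; each term tends to a finite value or vanishes.
Limit = -4.

Final answer: -4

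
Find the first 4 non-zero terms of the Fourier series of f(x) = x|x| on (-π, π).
(-8 + 2·π^2)·sin(x)/π - π·sin(2·x) + (-8 + 18·π^2)·sin(3·x)/(27·π) - π·sin(4·x)/2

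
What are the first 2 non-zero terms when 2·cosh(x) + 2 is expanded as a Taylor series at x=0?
x^2 + 4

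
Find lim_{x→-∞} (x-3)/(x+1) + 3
Evaluate the dominant behaviour as x → -∞; each term tends to a finite value or vanishes.
Limit = 4.

Final answer: 4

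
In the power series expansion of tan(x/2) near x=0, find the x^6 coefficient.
Expand to order 6: tan(x/2) = x^5/240 + x^3/24 + x/2 + O(x^7).
The coefficient of x^6 is 0.

Final answer: 0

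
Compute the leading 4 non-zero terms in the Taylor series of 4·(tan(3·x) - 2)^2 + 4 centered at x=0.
-144·x^3 + 36·x^2 - 48·x + 20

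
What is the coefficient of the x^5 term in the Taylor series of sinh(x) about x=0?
Expand to order 5: sinh(x) = x^5/120 + x^3/6 + x + O(x^6).
The coefficient of x^5 is 1/120.

Final answer: 1/120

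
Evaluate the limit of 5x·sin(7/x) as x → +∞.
As x → +∞: let u = 7/x → 0⁺; then 5·x·sin(7/x) = 5·7·sin(u)/u → 5·7·1 = 35.
Limit = 35.

Final answer: 35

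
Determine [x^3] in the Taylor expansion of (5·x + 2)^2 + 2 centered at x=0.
Expand to order 3: (5·x + 2)^2 + 2 = 25·x^2 + 20·x + 6 + O(x^4).
The coefficient of x^3 is 0.

Final answer: 0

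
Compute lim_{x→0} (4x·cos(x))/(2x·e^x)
Both numerator and denominator → 0 as x → 0; this is a 0/0 indeterminate form.
Expand each to leading order near x = 0: numerator ~ 4·x, denominator ~ 2·x.
The limit of the ratio is 2.

Final answer: 2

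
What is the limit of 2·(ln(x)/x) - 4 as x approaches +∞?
Evaluate the dominant behaviour as x → +∞; each term tends to a finite value or vanishes.
Limit = -4.

Final answer: -4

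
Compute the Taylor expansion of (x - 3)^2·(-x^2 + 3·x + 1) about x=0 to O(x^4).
9·x^3 - 26·x^2 + 21·x + 9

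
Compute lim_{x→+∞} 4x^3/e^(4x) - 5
The quotient is an ∞/∞ indeterminate form as x → +∞.
The exponential denominator e^(4x) dominates the polynomial numerator (e^x ≫ x^3 as x → ∞), so the quotient → 0.
Adding the constant: 0 - 5 = -5. Limit = -5.

Final answer: -5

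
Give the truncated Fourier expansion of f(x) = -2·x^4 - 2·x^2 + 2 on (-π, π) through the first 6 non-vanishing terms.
(-88 + 16·π^2)·cos(x) + (4 - 4·π^2)·cos(2·x) + (-8/27 + 16·π^2/9)·cos(3·x) + (-π^2 - 1/8)·cos(4·x) + (104/625 + 16·π^2/25)·cos(5·x) - 2·π^4/5 - 2·π^2/3 + 2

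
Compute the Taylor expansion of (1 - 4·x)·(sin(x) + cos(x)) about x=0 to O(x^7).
-5·x^6/144 - 19·x^5/120 + 17·x^4/24 + 11·x^3/6 - 9·x^2/2 - 3·x + 1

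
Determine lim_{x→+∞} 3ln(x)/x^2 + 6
The quotient is an ∞/∞ indeterminate form as x → +∞.
The polynomial denominator x^2 dominates the logarithmic numerator (any positive power of x ≫ ln(x) as x → ∞), so the quotient → 0.
Adding the constant: 0 + 6 = 6. Limit = 6.

Final answer: 6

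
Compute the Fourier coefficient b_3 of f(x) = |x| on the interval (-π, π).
b_3 = (1/π) ∫_{-π}^{π} f(x)·sin(3x) dx.
Evaluate the integral (use parity and integration by parts as needed): b_3 = 0.

Final answer: 0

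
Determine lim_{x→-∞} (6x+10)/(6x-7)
Evaluate the dominant behaviour as x → -∞; each term tends to a finite value or vanishes.
Limit = 1.

Final answer: 1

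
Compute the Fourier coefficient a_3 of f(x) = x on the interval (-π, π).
a_3 = (1/π) ∫_{-π}^{π} f(x)·cos(3x) dx.
Evaluate the integral (use parity and integration by parts as needed): a_3 = 0.

Final answer: 0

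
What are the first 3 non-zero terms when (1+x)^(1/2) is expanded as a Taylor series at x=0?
-x^2/8 + x/2 + 1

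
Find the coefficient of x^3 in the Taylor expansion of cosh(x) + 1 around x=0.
Expand to order 3: cosh(x) + 1 = x^2/2 + 2 + O(x^4).
The coefficient of x^3 is 0.

Final answer: 0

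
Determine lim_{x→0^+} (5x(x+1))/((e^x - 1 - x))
Both numerator and denominator → 0 as x → 0^+; this is a 0/0 indeterminate form.
Expand each to leading order near x = 0: numerator ~ 5·x, denominator ~ x^2/2.
The limit of the ratio is ∞.

Final answer: ∞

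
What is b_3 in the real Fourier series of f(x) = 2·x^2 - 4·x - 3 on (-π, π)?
b_3 = (1/π) ∫_{-π}^{π} f(x)·sin(3x) dx.
Evaluate the integral (use parity and integration by parts as needed): b_3 = -8/3.

Final answer: -8/3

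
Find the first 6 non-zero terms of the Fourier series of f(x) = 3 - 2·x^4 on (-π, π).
(-96 + 16·π^2)·cos(x) + (6 - 4·π^2)·cos(2·x) + (-32/27 + 16·π^2/9)·cos(3·x) + (3/8 - π^2)·cos(4·x) + (-96/625 + 16·π^2/25)·cos(5·x) - 2·π^4/5 + 3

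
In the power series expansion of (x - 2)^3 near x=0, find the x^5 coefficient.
Expand to order 5: (x - 2)^3 = x^3 - 6·x^2 + 12·x - 8 + O(x^6).
The coefficient of x^5 is 0.

Final answer: 0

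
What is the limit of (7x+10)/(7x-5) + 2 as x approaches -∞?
Evaluate the dominant behaviour as x → -∞; each term tends to a finite value or vanishes.
Limit = 3.

Final answer: 3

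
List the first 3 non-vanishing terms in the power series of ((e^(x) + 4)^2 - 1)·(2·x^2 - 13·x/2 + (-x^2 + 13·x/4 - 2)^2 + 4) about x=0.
501·x^2/2 - 388·x + 192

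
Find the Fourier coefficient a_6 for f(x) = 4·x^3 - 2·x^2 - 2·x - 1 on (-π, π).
a_6 = (1/π) ∫_{-π}^{π} f(x)·cos(6x) dx.
Evaluate the integral (use parity and integration by parts as needed): a_6 = -2/9.

Final answer: -2/9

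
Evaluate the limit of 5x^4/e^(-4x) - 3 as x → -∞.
The quotient is an ∞/∞ indeterminate form as x → -∞.
Compare growth rates of the dominant terms (exponentials ≫ polynomials ≫ logarithms), or apply L'Hôpital's rule; the quotient → 0.
Adding the constant: 0 - 3 = -3. Limit = -3.

Final answer: -3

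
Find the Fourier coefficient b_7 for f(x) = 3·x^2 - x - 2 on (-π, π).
b_7 = (1/π) ∫_{-π}^{π} f(x)·sin(7x) dx.
Evaluate the integral (use parity and integration by parts as needed): b_7 = -2/7.

Final answer: -2/7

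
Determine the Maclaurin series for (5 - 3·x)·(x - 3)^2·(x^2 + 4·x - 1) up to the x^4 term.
11·x^4 + 38·x^3 - 206·x^2 + 237·x - 45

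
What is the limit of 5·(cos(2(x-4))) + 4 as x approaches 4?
Direct substitution at x = 4 gives 9.

Final answer: 9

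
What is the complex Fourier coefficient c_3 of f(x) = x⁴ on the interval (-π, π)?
Compute the real Fourier coefficients first: a_3 = 16/27 - 8·π^2/9, b_3 = 0.
Then c_3 = (a_3 − i·b_3)/2 = 8/27 - 4·π^2/9.

Final answer: 8/27 - 4·π^2/9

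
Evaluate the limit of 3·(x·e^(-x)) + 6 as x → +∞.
Evaluate the dominant behaviour as x → +∞; each term tends to a finite value or vanishes.
Limit = 6.

Final answer: 6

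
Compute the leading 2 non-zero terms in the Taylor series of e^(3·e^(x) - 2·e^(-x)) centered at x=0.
5·e·x + e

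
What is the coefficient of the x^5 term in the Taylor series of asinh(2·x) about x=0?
Expand to order 5: asinh(2·x) = 12·x^5/5 - 4·x^3/3 + 2·x + O(x^6).
The coefficient of x^5 is 12/5.

Final answer: 12/5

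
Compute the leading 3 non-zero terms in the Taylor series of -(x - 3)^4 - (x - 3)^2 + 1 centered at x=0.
-55·x^2 + 114·x - 89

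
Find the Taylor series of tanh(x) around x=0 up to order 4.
-x^3/3 + x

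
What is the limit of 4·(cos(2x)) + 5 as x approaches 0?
Direct substitution at x = 0 gives 9.

Final answer: 9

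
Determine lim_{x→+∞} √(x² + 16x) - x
This is an ∞ − ∞ indeterminate form.
Multiply and divide by the conjugate √(x²+16x) + x; the x² terms cancel, leaving (16x)/(√(x²+16x)+x) → 16/2 = 8.
Limit = 8.

Final answer: 8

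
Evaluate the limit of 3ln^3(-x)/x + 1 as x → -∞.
The quotient is an ∞/∞ indeterminate form as x → -∞.
Compare growth rates of the dominant terms (exponentials ≫ polynomials ≫ logarithms), or apply L'Hôpital's rule; the quotient → 0.
Adding the constant: 0 + 1 = 1. Limit = 1.

Final answer: 1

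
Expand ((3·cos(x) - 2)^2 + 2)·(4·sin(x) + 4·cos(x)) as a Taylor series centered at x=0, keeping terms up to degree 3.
-14·x^3 - 18·x^2 + 12·x + 12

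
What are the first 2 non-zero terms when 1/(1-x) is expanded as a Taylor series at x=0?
x + 1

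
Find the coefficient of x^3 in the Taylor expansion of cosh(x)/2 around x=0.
Expand to order 3: cosh(x)/2 = x^2/4 + 1/2 + O(x^4).
The coefficient of x^3 is 0.

Final answer: 0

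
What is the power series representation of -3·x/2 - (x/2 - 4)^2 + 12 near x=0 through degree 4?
-x^2/4 + 5·x/2 - 4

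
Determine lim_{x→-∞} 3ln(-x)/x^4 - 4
The quotient is an ∞/∞ indeterminate form as x → -∞.
Compare growth rates of the dominant terms (exponentials ≫ polynomials ≫ logarithms), or apply L'Hôpital's rule; the quotient → 0.
Adding the constant: 0 - 4 = -4. Limit = -4.

Final answer: -4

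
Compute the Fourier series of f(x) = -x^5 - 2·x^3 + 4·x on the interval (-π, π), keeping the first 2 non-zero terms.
(-208 - 2·π^4 + 36·π^2)·sin(x) + (-3·π^2 + 1/2 + π^4)·sin(2·x)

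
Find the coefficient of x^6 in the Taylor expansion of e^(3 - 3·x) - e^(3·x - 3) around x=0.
Expand to order 6: e^(3 - 3·x) - e^(3·x - 3) = x^6·(-81·e^(-3)/80 + 81·e^(3)/80) + x^5·(-81·e^(3)/40 - 81·e^(-3)/40) + x^4·(-27·e^(-3)/8 + 27·e^(3)/8) + x^3·(-9·e^(3)/2 - 9·e^(-3)/2) + x^2·(-9·e^(-3)/2 + 9·e^(3)/2) + x·(-3·e^(3) - 3·e^(-3)) - e^(-3) + e^(3) + O(x^7).
The coefficient of x^6 is -81·e^(-3)/80 + 81·e^(3)/80.

Final answer: -81·e^(-3)/80 + 81·e^(3)/80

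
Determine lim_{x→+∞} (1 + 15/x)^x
As x → +∞: this is the defining limit (1 + 15/x)^x → e^15.
Limit = e^(15).

Final answer: e^(15)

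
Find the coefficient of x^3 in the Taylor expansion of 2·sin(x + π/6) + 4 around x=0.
Expand to order 3: 2·sin(x + π/6) + 4 = -√(3)·x^3/6 - x^2/2 + √(3)·x + 5 + O(x^4).
The coefficient of x^3 is -√(3)/6.

Final answer: -√(3)/6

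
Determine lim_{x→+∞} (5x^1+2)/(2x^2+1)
This is an ∞/∞ indeterminate form as x → +∞.
Divide numerator and denominator by x^2 and let the lower-order terms vanish; the numerator's degree 1 is below the denominator's degree 2, so the quotient → 0.
Limit = 0.

Final answer: 0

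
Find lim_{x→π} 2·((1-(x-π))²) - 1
Direct substitution at x = π gives 1.

Final answer: 1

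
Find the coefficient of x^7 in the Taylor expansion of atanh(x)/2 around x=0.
Expand to order 7: atanh(x)/2 = x^7/14 + x^5/10 + x^3/6 + x/2 + O(x^8).
The coefficient of x^7 is 1/14.

Final answer: 1/14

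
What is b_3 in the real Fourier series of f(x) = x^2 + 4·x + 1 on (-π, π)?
b_3 = (1/π) ∫_{-π}^{π} f(x)·sin(3x) dx.
Evaluate the integral (use parity and integration by parts as needed): b_3 = 8/3.

Final answer: 8/3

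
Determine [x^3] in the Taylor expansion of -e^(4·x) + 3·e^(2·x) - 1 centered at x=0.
Expand to order 3: -e^(4·x) + 3·e^(2·x) - 1 = -20·x^3/3 - 2·x^2 + 2·x + 1 + O(x^4).
The coefficient of x^3 is -20/3.

Final answer: -20/3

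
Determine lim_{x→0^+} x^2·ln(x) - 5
The product is a 0·∞ indeterminate form at x → 0⁺.
Rewrite the product as ln(x) / x^(-2) and apply L'Hôpital, or use the standard hierarchy x^(-2) ≫ |ln x| as x → 0⁺.
The indeterminate product → 0, so the limit = -5.

Final answer: -5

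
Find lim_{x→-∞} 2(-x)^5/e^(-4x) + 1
The quotient is an ∞/∞ indeterminate form as x → -∞.
Compare growth rates of the dominant terms (exponentials ≫ polynomials ≫ logarithms), or apply L'Hôpital's rule; the quotient → 0.
Adding the constant: 0 + 1 = 1. Limit = 1.

Final answer: 1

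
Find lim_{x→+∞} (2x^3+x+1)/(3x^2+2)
This is an ∞/∞ indeterminate form as x → +∞.
Divide numerator and denominator by x^3 and let the lower-order terms vanish; the numerator's degree 3 exceeds the denominator's degree 2, so the quotient diverges.
Limit = ∞.

Final answer: ∞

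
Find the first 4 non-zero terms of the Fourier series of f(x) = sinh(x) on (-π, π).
sin(x)·sinh(π)/π - 4·sin(2·x)·sinh(π)/(5·π) + 3·sin(3·x)·sinh(π)/(5·π) - 8·sin(4·x)·sinh(π)/(17·π)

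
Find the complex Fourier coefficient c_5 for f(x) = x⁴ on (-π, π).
Compute the real Fourier coefficients first: a_5 = 48/625 - 8·π^2/25, b_5 = 0.
Then c_5 = (a_5 − i·b_5)/2 = 24/625 - 4·π^2/25.

Final answer: 24/625 - 4·π^2/25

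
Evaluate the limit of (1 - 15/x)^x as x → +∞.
As x → +∞: this is the defining limit (1 - 15/x)^x → e^(-15).
Limit = e^(-15).

Final answer: e^(-15)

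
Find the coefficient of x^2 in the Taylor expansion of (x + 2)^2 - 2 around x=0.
Expand to order 2: (x + 2)^2 - 2 = x^2 + 4·x + 2 + O(x^3).
The coefficient of x^2 is 1.

Final answer: 1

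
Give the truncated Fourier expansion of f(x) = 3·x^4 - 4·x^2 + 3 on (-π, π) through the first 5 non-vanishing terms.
(160 - 24·π^2)·cos(x) + (-13 + 6·π^2)·cos(2·x) + (32/9 - 8·π^2/3)·cos(3·x) + (-25/16 + 3·π^2/2)·cos(4·x) - 4·π^2/3 + 3 + 3·π^4/5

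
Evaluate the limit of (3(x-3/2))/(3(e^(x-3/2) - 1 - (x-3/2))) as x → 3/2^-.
Both numerator and denominator → 0 as x → 3/2^-; this is a 0/0 indeterminate form.
Expand each to leading order near x = 3/2: numerator ~ 3·(x - 3/2), denominator ~ 3·(x - 3/2)^2/2.
The limit of the ratio is -∞.

Final answer: -∞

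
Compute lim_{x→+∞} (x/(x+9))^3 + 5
As x → +∞: x/(x+9) = 1/(1 + 9/x) → 1, and the 3rd power of a limit-1 base also → 1; with the additive constant, 1 + 5 = 6.
Limit = 6.

Final answer: 6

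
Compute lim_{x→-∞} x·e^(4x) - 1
The product is a 0·∞ indeterminate form at x → -∞.
Rewrite the product as x / e^(-4x) (an ∞/∞ form) and apply L'Hôpital, or use the standard hierarchy e^(4|x|) ≫ |x| as x → -∞.
The indeterminate product → 0, so the limit = -1.

Final answer: -1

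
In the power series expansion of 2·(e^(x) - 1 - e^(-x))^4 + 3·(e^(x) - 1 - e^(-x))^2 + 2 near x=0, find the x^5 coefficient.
Expand to order 5: 2·(e^(x) - 1 - e^(-x))^4 + 3·(e^(x) - 1 - e^(-x))^2 + 2 = -967·x^5/30 + 52·x^4 - 206·x^3/3 + 60·x^2 - 28·x + 7 + O(x^6).
The coefficient of x^5 is -967/30.

Final answer: -967/30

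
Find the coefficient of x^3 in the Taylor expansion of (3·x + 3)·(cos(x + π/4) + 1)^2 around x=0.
Expand to order 3: (3·x + 3)·(cos(x + π/4) + 1)^2 = x^3·(3·(√(2)/2 + 1)^2·(-√(2)/(2·(√(2)/2 + 1)) + 1/(2·(√(2)/2 + 1)^2)) + 3·(√(2)/2 + 1)^2·(√(2)/(6·(√(2)/2 + 1)) + 1/(2·(√(2)/2 + 1)^2))) + x^2·(-3·√(2)·(√(2)/2 + 1) + 3·(√(2)/2 + 1)^2·(-√(2)/(2·(√(2)/2 + 1)) + 1/(2·(√(2)/2 + 1)^2))) + x·(-3·√(2)·(√(2)/2 + 1) + 3·(√(2)/2 + 1)^2) + 3·(√(2)/2 + 1)^2 + O(x^4).
The coefficient of x^3 is 3·(√(2)/2 + 1)^2·(-√(2)/(2·(√(2)/2 + 1)) + 1/(2·(√(2)/2 + 1)^2)) + 3·(√(2)/2 + 1)^2·(√(2)/(6·(√(2)/2 + 1)) + 1/(2·(√(2)/2 + 1)^2)).

Final answer: 3·(√(2)/2 + 1)^2·(-√(2)/(2·(√(2)/2 + 1)) + 1/(2·(√(2)/2 + 1)^2)) + 3·(√(2)/2 + 1)^2·(√(2)/(6·(√(2)/2 + 1)) + 1/(2·(√(2)/2 + 1)^2))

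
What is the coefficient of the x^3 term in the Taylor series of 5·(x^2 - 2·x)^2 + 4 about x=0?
Expand to order 3: 5·(x^2 - 2·x)^2 + 4 = -20·x^3 + 20·x^2 + 4 + O(x^4).
The coefficient of x^3 is -20.

Final answer: -20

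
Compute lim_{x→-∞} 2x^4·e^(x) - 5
The product is a 0·∞ indeterminate form at x → -∞.
Rewrite the product as 2x^4 / e^(-x) (an ∞/∞ form) and apply L'Hôpital, or use the standard hierarchy e^(|x|) ≫ |x^4| as x → -∞.
The indeterminate product → 0, so the limit = -5.

Final answer: -5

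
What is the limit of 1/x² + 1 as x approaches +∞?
Evaluate the dominant behaviour as x → +∞; each term tends to a finite value or vanishes.
Limit = 1.

Final answer: 1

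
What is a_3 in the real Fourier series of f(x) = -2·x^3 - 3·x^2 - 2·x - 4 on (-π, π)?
a_3 = (1/π) ∫_{-π}^{π} f(x)·cos(3x) dx.
Evaluate the integral (use parity and integration by parts as needed): a_3 = 4/3.

Final answer: 4/3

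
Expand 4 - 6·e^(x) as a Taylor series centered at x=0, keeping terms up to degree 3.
-x^3 - 3·x^2 - 6·x - 2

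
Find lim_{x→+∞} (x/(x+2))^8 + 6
As x → +∞: x/(x+2) = 1/(1 + 2/x) → 1, and the 8th power of a limit-1 base also → 1; with the additive constant, 1 + 6 = 7.
Limit = 7.

Final answer: 7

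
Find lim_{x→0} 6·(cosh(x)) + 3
Direct substitution at x = 0 gives 9.

Final answer: 9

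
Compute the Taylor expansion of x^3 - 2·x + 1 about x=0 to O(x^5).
x^3 - 2·x + 1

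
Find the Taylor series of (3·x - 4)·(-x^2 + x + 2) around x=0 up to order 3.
-3·x^3 + 7·x^2 + 2·x - 8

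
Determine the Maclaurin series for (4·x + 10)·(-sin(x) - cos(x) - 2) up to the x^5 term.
-x^5/4 + x^4/4 + 11·x^3/3 + x^2 - 22·x - 30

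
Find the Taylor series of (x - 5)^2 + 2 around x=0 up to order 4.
x^2 - 10·x + 27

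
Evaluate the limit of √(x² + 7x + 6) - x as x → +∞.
This is an ∞ − ∞ indeterminate form.
Multiply and divide by the conjugate √(x²+7x + 6) + x; the x² terms cancel, leaving (7x + 6)/(√(x²+7x + 6)+x) → 7/2.
Limit = 7/2.

Final answer: 7/2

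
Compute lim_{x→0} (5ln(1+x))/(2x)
Both numerator and denominator → 0 as x → 0; this is a 0/0 indeterminate form.
Expand each to leading order near x = 0: numerator ~ 5·x, denominator ~ 2·x.
The limit of the ratio is 5/2.

Final answer: 5/2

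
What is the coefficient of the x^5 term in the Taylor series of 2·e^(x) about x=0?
Expand to order 5: 2·e^(x) = x^5/60 + x^4/12 + x^3/3 + x^2 + 2·x + 2 + O(x^6).
The coefficient of x^5 is 1/60.

Final answer: 1/60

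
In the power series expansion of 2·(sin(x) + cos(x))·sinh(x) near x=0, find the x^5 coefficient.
Expand to order 5: 2·(sin(x) + cos(x))·sinh(x) = -x^5/15 - 2·x^3/3 + 2·x^2 + 2·x + O(x^6).
The coefficient of x^5 is -1/15.

Final answer: -1/15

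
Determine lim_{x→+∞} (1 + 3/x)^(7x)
As x → +∞: write (1 + 3/x)^(7x) = ((1 + 3/x)^x)^7 → (e^3)^7 = e^21.
Limit = e^(21).

Final answer: e^(21)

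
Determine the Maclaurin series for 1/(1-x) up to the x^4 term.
x^4 + x^3 + x^2 + x + 1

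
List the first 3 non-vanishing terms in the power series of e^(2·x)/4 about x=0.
x^2/2 + x/2 + 1/4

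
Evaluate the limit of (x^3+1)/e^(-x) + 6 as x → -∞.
The quotient is an ∞/∞ indeterminate form as x → -∞.
Compare growth rates of the dominant terms (exponentials ≫ polynomials ≫ logarithms), or apply L'Hôpital's rule; the quotient → 0.
Adding the constant: 0 + 6 = 6. Limit = 6.

Final answer: 6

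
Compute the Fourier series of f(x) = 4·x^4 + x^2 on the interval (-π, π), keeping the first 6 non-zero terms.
(188 - 32·π^2)·cos(x) + (-11 + 8·π^2)·cos(2·x) + (52/27 - 32·π^2/9)·cos(3·x) + (-1/2 + 2·π^2)·cos(4·x) + (92/625 - 32·π^2/25)·cos(5·x) + π^2/3 + 4·π^4/5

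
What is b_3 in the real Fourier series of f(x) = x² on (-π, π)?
b_3 = (1/π) ∫_{-π}^{π} f(x)·sin(3x) dx.
Evaluate the integral (use parity and integration by parts as needed): b_3 = 0.

Final answer: 0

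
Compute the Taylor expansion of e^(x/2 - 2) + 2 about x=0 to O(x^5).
x^4·e^(-2)/384 + x^3·e^(-2)/48 + x^2·e^(-2)/8 + x·e^(-2)/2 + e^(-2) + 2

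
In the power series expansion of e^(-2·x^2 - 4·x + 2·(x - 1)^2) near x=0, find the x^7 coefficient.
Expand to order 7: e^(-2·x^2 - 4·x + 2·(x - 1)^2) = -131072·x^7·e^(2)/315 + 16384·x^6·e^(2)/45 - 4096·x^5·e^(2)/15 + 512·x^4·e^(2)/3 - 256·x^3·e^(2)/3 + 32·x^2·e^(2) - 8·x·e^(2) + e^(2) + O(x^8).
The coefficient of x^7 is -131072·e^(2)/315.

Final answer: -131072·e^(2)/315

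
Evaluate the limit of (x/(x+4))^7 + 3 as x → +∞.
As x → +∞: x/(x+4) = 1/(1 + 4/x) → 1, and the 7th power of a limit-1 base also → 1; with the additive constant, 1 + 3 = 4.
Limit = 4.

Final answer: 4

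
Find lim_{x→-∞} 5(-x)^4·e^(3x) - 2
The product is a 0·∞ indeterminate form at x → -∞.
Rewrite the product as 5(-x)^4 / e^(-3x) (an ∞/∞ form) and apply L'Hôpital, or use the standard hierarchy e^(3|x|) ≫ |(-x)^4| as x → -∞.
The indeterminate product → 0, so the limit = -2.

Final answer: -2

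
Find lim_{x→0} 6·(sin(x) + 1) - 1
Direct substitution at x = 0 gives 5.

Final answer: 5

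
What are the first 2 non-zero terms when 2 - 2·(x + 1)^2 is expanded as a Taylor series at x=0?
-2·x^2 - 4·x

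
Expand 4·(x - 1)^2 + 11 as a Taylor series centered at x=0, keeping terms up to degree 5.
4·x^2 - 8·x + 15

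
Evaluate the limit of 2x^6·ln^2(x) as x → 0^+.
This is a 0·∞ indeterminate form at x → 0⁺.
Rewrite the product as 2·ln^2(x) / x^(-6) and apply L'Hôpital, or use the standard hierarchy x^(-6) ≫ |ln x|^2 as x → 0⁺.
The indeterminate product → 0, so the limit = 0.

Final answer: 0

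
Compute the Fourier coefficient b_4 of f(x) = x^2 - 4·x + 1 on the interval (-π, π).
b_4 = (1/π) ∫_{-π}^{π} f(x)·sin(4x) dx.
Evaluate the integral (use parity and integration by parts as needed): b_4 = 2.

Final answer: 2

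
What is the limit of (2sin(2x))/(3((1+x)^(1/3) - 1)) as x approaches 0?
Both numerator and denominator → 0 as x → 0; this is a 0/0 indeterminate form.
Expand each to leading order near x = 0: numerator ~ 4·x, denominator ~ x.
The limit of the ratio is 4.

Final answer: 4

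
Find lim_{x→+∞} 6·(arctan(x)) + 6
Evaluate the dominant behaviour as x → +∞; each term tends to a finite value or vanishes.
Limit = 6 + 3·π.

Final answer: 6 + 3·π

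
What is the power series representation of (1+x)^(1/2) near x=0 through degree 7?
33·x^7/2048 - 21·x^6/1024 + 7·x^5/256 - 5·x^4/128 + x^3/16 - x^2/8 + x/2 + 1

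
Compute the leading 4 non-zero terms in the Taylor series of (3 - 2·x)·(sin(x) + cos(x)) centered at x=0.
x^3/2 - 7·x^2/2 + x + 3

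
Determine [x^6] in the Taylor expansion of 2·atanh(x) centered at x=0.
Expand to order 6: 2·atanh(x) = 2·x^5/5 + 2·x^3/3 + 2·x + O(x^7).
The coefficient of x^6 is 0.

Final answer: 0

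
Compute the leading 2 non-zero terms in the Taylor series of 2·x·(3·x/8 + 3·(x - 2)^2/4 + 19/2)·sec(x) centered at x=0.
-21·x^2/4 + 25·x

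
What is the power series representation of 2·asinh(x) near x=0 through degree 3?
-x^3/3 + 2·x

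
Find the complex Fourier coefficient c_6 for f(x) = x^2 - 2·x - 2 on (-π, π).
Compute the real Fourier coefficients first: a_6 = 1/9, b_6 = 2/3.
Then c_6 = (a_6 − i·b_6)/2 = 1/18 - i/3.

Final answer: 1/18 - i/3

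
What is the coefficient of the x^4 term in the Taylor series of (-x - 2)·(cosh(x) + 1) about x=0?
Expand to order 4: (-x - 2)·(cosh(x) + 1) = -x^4/12 - x^3/2 - x^2 - 2·x - 4 + O(x^5).
The coefficient of x^4 is -1/12.

Final answer: -1/12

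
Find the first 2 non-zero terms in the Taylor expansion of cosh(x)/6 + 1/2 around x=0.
x^2/12 + 2/3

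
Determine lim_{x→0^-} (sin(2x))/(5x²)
Both numerator and denominator → 0 as x → 0^-; this is a 0/0 indeterminate form.
Expand each to leading order near x = 0: numerator ~ 2·x, denominator ~ 5·x^2.
The limit of the ratio is -∞.

Final answer: -∞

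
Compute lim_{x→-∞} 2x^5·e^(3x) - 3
The product is a 0·∞ indeterminate form at x → -∞.
Rewrite the product as 2x^5 / e^(-3x) (an ∞/∞ form) and apply L'Hôpital, or use the standard hierarchy e^(3|x|) ≫ |x^5| as x → -∞.
The indeterminate product → 0, so the limit = -3.

Final answer: -3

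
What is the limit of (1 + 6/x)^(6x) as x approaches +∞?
As x → +∞: write (1 + 6/x)^(6x) = ((1 + 6/x)^x)^6 → (e^6)^6 = e^36.
Limit = e^(36).

Final answer: e^(36)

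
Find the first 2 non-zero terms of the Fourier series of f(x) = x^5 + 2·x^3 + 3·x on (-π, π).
(-36·π^2 + 2·π^4 + 222)·sin(x) + (-π^4 - 15/2 + 3·π^2)·sin(2·x)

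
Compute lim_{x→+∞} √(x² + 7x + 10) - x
As x → +∞: multiply by the conjugate to get (7x+10)/(√(x²+7x+10)+x); the denominator ~ 2x, so the limit is 7/2.
Limit = 7/2.

Final answer: 7/2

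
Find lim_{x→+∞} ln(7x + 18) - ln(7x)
This is an ∞ − ∞ indeterminate form.
Combine the logarithms: ln(7x+18) − ln(7x) = ln((7x+18)/(7x)) = ln(1 + 18/(7x)) → ln(1) = 0.
Limit = 0.

Final answer: 0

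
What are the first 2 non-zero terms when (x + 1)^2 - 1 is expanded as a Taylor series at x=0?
x^2 + 2·x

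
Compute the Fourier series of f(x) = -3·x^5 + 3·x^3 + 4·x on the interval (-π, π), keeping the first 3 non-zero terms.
(-748 - 6·π^4 + 126·π^2)·sin(x) + (-18·π^2 + 23 + 3·π^4)·sin(2·x) + (-2·π^4 - 44/27 + 58·π^2/9)·sin(3·x)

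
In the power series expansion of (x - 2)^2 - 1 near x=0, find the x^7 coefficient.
Expand to order 7: (x - 2)^2 - 1 = x^2 - 4·x + 3 + O(x^8).
The coefficient of x^7 is 0.

Final answer: 0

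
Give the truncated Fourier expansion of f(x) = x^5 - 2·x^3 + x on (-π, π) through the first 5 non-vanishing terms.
(-44·π^2 + 2·π^4 + 266)·sin(x) + (-π^4 - 23/2 + 7·π^2)·sin(2·x) + (-76·π^2/27 + 206/81 + 2·π^4/3)·sin(3·x) + (-π^4/2 - 71/64 + 13·π^2/8)·sin(4·x) + (-28·π^2/25 + 418/625 + 2·π^4/5)·sin(5·x)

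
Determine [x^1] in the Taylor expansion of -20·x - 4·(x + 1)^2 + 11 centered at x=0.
Expand to order 1: -20·x - 4·(x + 1)^2 + 11 = 7 - 28·x + O(x^2).
The coefficient of x^1 is -28.

Final answer: -28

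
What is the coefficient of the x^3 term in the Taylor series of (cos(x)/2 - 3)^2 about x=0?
Expand to order 3: (cos(x)/2 - 3)^2 = 5·x^2/4 + 25/4 + O(x^4).
The coefficient of x^3 is 0.

Final answer: 0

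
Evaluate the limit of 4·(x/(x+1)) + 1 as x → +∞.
Evaluate the dominant behaviour as x → +∞; each term tends to a finite value or vanishes.
Limit = 5.

Final answer: 5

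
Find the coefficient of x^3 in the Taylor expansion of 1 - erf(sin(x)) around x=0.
Expand to order 3: 1 - erf(sin(x)) = x^3/√(π) - 2·x/√(π) + 1 + O(x^4).
The coefficient of x^3 is 1/√(π).

Final answer: 1/√(π)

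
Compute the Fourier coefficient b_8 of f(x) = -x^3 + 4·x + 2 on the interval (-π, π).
b_8 = (1/π) ∫_{-π}^{π} f(x)·sin(8x) dx.
Evaluate the integral (use parity and integration by parts as needed): b_8 = -131/128 + π^2/4.

Final answer: -131/128 + π^2/4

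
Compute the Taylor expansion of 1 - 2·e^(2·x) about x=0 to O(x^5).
-4·x^4/3 - 8·x^3/3 - 4·x^2 - 4·x - 1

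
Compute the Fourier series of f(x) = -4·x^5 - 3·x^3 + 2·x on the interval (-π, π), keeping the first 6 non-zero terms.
(-920 - 8·π^4 + 154·π^2)·sin(x) + (-17·π^2 + 47/2 + 4·π^4)·sin(2·x) + (-8·π^4/3 - 104/81 + 106·π^2/27)·sin(3·x) + (-π^2 - 5/8 + 2·π^4)·sin(4·x) + (-8·π^4/5 + 488/625 + 2·π^2/25)·sin(5·x) + (-115/162 + 7·π^2/27 + 4·π^4/3)·sin(6·x)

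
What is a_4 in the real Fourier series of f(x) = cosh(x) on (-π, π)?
a_4 = (1/π) ∫_{-π}^{π} f(x)·cos(4x) dx.
Evaluate the integral (use parity and integration by parts as needed): a_4 = 2·sinh(π)/(17·π).

Final answer: 2·sinh(π)/(17·π)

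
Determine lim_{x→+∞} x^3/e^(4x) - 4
The quotient is an ∞/∞ indeterminate form as x → +∞.
The exponential denominator e^(4x) dominates the polynomial numerator (e^x ≫ x^3 as x → ∞), so the quotient → 0.
Adding the constant: 0 - 4 = -4. Limit = -4.

Final answer: -4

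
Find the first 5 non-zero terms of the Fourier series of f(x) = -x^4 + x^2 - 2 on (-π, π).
(-52 + 8·π^2)·cos(x) + (4 - 2·π^2)·cos(2·x) + (-28/27 + 8·π^2/9)·cos(3·x) + (7/16 - π^2/2)·cos(4·x) - π^4/5 - 2 + π^2/3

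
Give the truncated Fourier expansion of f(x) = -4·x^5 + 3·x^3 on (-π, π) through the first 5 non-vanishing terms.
(-996 - 8·π^4 + 166·π^2)·sin(x) + (-23·π^2 + 69/2 + 4·π^4)·sin(2·x) + (-8·π^4/3 - 428/81 + 214·π^2/27)·sin(3·x) + (-4·π^2 + 3/2 + 2·π^4)·sin(4·x) + (-8·π^4/5 - 372/625 + 62·π^2/25)·sin(5·x)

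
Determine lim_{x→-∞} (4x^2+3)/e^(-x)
This is an ∞/∞ indeterminate form as x → -∞.
Compare growth rates of the dominant terms (exponentials ≫ polynomials ≫ logarithms), or apply L'Hôpital's rule; the quotient → 0.
Limit = 0.

Final answer: 0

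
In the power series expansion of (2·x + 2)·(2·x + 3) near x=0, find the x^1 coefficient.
Expand to order 1: (2·x + 2)·(2·x + 3) = 10·x + 6 + O(x^2).
The coefficient of x^1 is 10.

Final answer: 10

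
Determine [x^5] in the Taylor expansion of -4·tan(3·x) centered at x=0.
Expand to order 5: -4·tan(3·x) = -648·x^5/5 - 36·x^3 - 12·x + O(x^6).
The coefficient of x^5 is -648/5.

Final answer: -648/5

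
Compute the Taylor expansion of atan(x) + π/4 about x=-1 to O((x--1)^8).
(x + 1)/2 + (x + 1)^2/4 + (x + 1)^3/12 - (x + 1)^5/40 - (x + 1)^6/48 - (x + 1)^7/112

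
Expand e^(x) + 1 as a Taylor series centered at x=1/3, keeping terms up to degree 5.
1 + e^(1/3) + e^(1/3)·(x - 1/3) + e^(1/3)·(x - 1/3)^2/2 + e^(1/3)·(x - 1/3)^3/6 + e^(1/3)·(x - 1/3)^4/24 + e^(1/3)·(x - 1/3)^5/120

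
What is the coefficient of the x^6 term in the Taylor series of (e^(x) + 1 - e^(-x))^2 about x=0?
Expand to order 6: (e^(x) + 1 - e^(-x))^2 = 8·x^6/45 + x^5/30 + 4·x^4/3 + 2·x^3/3 + 4·x^2 + 4·x + 1 + O(x^7).
The coefficient of x^6 is 8/45.

Final answer: 8/45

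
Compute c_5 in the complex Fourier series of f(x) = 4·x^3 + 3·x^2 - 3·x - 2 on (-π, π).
Compute the real Fourier coefficients first: a_5 = -12/25, b_5 = -198/125 + 8·π^2/5.
Then c_5 = (a_5 − i·b_5)/2 = -6/25 - 4·i·π^2/5 + 99·i/125.

Final answer: -6/25 - 4·i·π^2/5 + 99·i/125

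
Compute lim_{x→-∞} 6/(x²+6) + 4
Evaluate the dominant behaviour as x → -∞; each term tends to a finite value or vanishes.
Limit = 4.

Final answer: 4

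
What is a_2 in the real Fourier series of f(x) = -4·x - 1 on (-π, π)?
a_2 = (1/π) ∫_{-π}^{π} f(x)·cos(2x) dx.
Evaluate the integral (use parity and integration by parts as needed): a_2 = 0.

Final answer: 0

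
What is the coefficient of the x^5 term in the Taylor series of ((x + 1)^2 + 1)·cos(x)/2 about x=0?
Expand to order 5: ((x + 1)^2 + 1)·cos(x)/2 = x^5/24 - 5·x^4/24 - x^3/2 + x + 1 + O(x^6).
The coefficient of x^5 is 1/24.

Final answer: 1/24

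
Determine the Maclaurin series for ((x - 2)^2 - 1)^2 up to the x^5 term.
x^4 - 8·x^3 + 22·x^2 - 24·x + 9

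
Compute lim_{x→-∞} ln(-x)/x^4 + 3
The quotient is an ∞/∞ indeterminate form as x → -∞.
Compare growth rates of the dominant terms (exponentials ≫ polynomials ≫ logarithms), or apply L'Hôpital's rule; the quotient → 0.
Adding the constant: 0 + 3 = 3. Limit = 3.

Final answer: 3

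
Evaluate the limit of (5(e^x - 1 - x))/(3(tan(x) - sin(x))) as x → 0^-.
Both numerator and denominator → 0 as x → 0^-; this is a 0/0 indeterminate form.
Expand each to leading order near x = 0: numerator ~ 5·x^2/2, denominator ~ 3·x^3/2.
The limit of the ratio is -∞.

Final answer: -∞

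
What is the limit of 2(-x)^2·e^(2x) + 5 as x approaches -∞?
The product is a 0·∞ indeterminate form at x → -∞.
Rewrite the product as 2(-x)^2 / e^(-2x) (an ∞/∞ form) and apply L'Hôpital, or use the standard hierarchy e^(2|x|) ≫ |(-x)^2| as x → -∞.
The indeterminate product → 0, so the limit = 5.

Final answer: 5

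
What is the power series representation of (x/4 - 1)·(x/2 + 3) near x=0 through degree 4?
x^2/8 + x/4 - 3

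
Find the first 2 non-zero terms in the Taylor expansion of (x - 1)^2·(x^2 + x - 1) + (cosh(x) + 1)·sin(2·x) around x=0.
7·x - 1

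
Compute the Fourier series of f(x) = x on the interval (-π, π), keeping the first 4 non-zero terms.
2·sin(x) - sin(2·x) + 2·sin(3·x)/3 - sin(4·x)/2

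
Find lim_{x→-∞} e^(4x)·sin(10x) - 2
Evaluate the dominant behaviour as x → -∞; each term tends to a finite value or vanishes.
Limit = -2.

Final answer: -2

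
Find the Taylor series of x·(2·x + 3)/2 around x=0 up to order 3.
x^2 + 3·x/2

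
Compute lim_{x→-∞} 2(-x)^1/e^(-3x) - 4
The quotient is an ∞/∞ indeterminate form as x → -∞.
Compare growth rates of the dominant terms (exponentials ≫ polynomials ≫ logarithms), or apply L'Hôpital's rule; the quotient → 0.
Adding the constant: 0 - 4 = -4. Limit = -4.

Final answer: -4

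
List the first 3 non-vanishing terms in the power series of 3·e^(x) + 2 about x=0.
3·x^2/2 + 3·x + 5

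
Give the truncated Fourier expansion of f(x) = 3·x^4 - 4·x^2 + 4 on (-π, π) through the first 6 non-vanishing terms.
(160 - 24·π^2)·cos(x) + (-13 + 6·π^2)·cos(2·x) + (32/9 - 8·π^2/3)·cos(3·x) + (-25/16 + 3·π^2/2)·cos(4·x) + (544/625 - 24·π^2/25)·cos(5·x) - 4·π^2/3 + 4 + 3·π^4/5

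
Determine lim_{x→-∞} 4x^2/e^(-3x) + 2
The quotient is an ∞/∞ indeterminate form as x → -∞.
Compare growth rates of the dominant terms (exponentials ≫ polynomials ≫ logarithms), or apply L'Hôpital's rule; the quotient → 0.
Adding the constant: 0 + 2 = 2. Limit = 2.

Final answer: 2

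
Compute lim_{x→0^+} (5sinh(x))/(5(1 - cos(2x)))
Both numerator and denominator → 0 as x → 0^+; this is a 0/0 indeterminate form.
Expand each to leading order near x = 0: numerator ~ 5·x, denominator ~ 10·x^2.
The limit of the ratio is ∞.

Final answer: ∞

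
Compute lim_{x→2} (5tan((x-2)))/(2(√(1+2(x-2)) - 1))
Both numerator and denominator → 0 as x → 2; this is a 0/0 indeterminate form.
Expand each to leading order near x = 2: numerator ~ 5·(x - 2), denominator ~ 2·(x - 2).
The limit of the ratio is 5/2.

Final answer: 5/2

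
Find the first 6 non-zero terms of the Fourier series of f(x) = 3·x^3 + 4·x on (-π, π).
(-28 + 6·π^2)·sin(x) + (1/2 - 3·π^2)·sin(2·x) + (4/3 + 2·π^2)·sin(3·x) + (-3·π^2/2 - 23/16)·sin(4·x) + (164/125 + 6·π^2/5)·sin(5·x) + (-π^2 - 7/6)·sin(6·x)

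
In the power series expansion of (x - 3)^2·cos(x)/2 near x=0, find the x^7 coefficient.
Expand to order 7: (x - 3)^2·cos(x)/2 = x^7/240 + 7·x^6/480 - x^5/8 - x^4/16 + 3·x^3/2 - 7·x^2/4 - 3·x + 9/2 + O(x^8).
The coefficient of x^7 is 1/240.

Final answer: 1/240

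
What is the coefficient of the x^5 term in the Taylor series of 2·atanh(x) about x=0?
Expand to order 5: 2·atanh(x) = 2·x^5/5 + 2·x^3/3 + 2·x + O(x^6).
The coefficient of x^5 is 2/5.

Final answer: 2/5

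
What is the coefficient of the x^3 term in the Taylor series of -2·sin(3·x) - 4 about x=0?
Expand to order 3: -2·sin(3·x) - 4 = 9·x^3 - 6·x - 4 + O(x^4).
The coefficient of x^3 is 9.

Final answer: 9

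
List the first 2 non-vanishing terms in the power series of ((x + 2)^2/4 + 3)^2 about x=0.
8·x + 16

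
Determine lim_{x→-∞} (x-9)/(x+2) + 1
Evaluate the dominant behaviour as x → -∞; each term tends to a finite value or vanishes.
Limit = 2.

Final answer: 2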